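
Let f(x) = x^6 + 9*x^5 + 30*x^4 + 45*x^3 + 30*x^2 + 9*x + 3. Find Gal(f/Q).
The polynomial f is an irreducible sextic over Q, so G = Gal(f/Q) is one of the 16 transitive subgroups 6T1, ..., 6T16 of S_6. The discriminant of f is -34992, which is not a perfect square, so G is not contained in A_6. The transitive groups of degree 6 not contained in A_6 are: C_6 (6T1, order 6), S_3 (6T2, order 6), D_6 (6T3, order 12), C_3 x S_3 (6T5, order 18), A_4 x C_2 (6T6, order 24), S_4 (6T8, order 24), S_3 x S_3 (6T9, order 36), S_4 x C_2 (6T11, order 48), (S_3 x S_3) : C_2 (6T13, order 72), PGL(2,5) (6T14, order 120), S_6 (6T16, order 720). By Dedekind's theorem, for a prime p not dividing disc(f) the degrees of the irreducible factors of f mod p form the cycle type of an element of G. Factoring f modulo the 23 such primes p <= 97 (skipping 2, 3, which divide the discriminant), each new pattern first appears at: mod 5: f = (x^2 + 2)(x^2 + x + 1)(x^2 + 3x + 4), pattern 2+2+2; mod 7: f = (x^3 + 5x + 5)(x^3 + 2x^2 + 4x + 2), pattern 3+3; mod 31: f = (x + 5)(x + 9)(x + 11)(x + 23)(x + 25)(x + 29), pattern 1+1+1+1+1+1. No other pattern occurs in this range, so the set of observed cycle types is {2+2+2, 3+3, 1+1+1+1+1+1}. The candidates containing elements of all these cycle types are C_6 (6T1) of order 6, S_3 (6T2) of order 6, D_6 (6T3) of order 12, C_3 x S_3 (6T5) of order 18, A_4 x C_2 (6T6) of order 24, S_4 (6T8) of order 24, S_3 x S_3 (6T9) of order 36, S_4 x C_2 (6T11) of order 48, (S_3 x S_3) : C_2 (6T13) of order 72, PGL(2,5) (6T14) of order 120, S_6 (6T16) of order 720; the others are excluded. The observed types are precisely the cycle types that occur in S_3 (6T2). Each of the other remaining candidates has further cycle types, and by the Chebotarev density theorem the matching factorization patterns would occur for a proportion of primes equal to their share of the group: C_6 (6T1) additionally contains elements of type 6 (2 of its 6 elements, about 33% of primes); D_6 (6T3) additionally contains elements of type 6, 2+2+1+1 (5 of its 12 elements, about 42% of primes); C_3 x S_3 (6T5) additionally contains elements of type 6, 3+1+1+1 (10 of its 18 elements, about 56% of primes); A_4 x C_2 (6T6) additionally contains elements of type 6, 2+2+1+1, 2+1+1+1+1 (14 of its 24 elements, about 58% of primes); S_4 (6T8) additionally contains elements of type 4+1+1, 2+2+1+1 (9 of its 24 elements, about 38% of primes); S_3 x S_3 (6T9) additionally contains elements of type 6, 3+1+1+1, 2+2+1+1 (25 of its 36 elements, about 69% of primes); S_4 x C_2 (6T11) additionally contains elements of type 6, 4+2, 4+1+1, 2+2+1+1, 2+1+1+1+1 (32 of its 48 elements, about 67% of primes); (S_3 x S_3) : C_2 (6T13) additionally contains elements of type 6, 4+2, 3+2+1, 3+1+1+1, 2+2+1+1, 2+1+1+1+1 (61 of its 72 elements, about 85% of primes); PGL(2,5) (6T14) additionally contains elements of type 6, 5+1, 4+1+1, 2+2+1+1 (89 of its 120 elements, about 74% of primes); S_6 (6T16) additionally contains elements of type 6, 5+1, 4+2, 4+1+1, 3+2+1, 3+1+1+1, 2+2+1+1, 2+1+1+1+1 (664 of its 720 elements, about 92% of primes). None of the 23 primes tested shows any such pattern (for each of these groups the chance of that is below 10^-4), which rules them out. Hence G = S_3 (6T2), of order 6.

S_3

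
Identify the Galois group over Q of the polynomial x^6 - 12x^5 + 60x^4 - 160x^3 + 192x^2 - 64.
The polynomial f is an irreducible sextic over Q, so G = Gal(f/Q) is one of the 16 transitive subgroups 6T1, ..., 6T16 of S_6. The discriminant of f is -450868486864896, which is not a perfect square, so G is not contained in A_6. The transitive groups of degree 6 not contained in A_6 are: C_6 (6T1, order 6), S_3 (6T2, order 6), D_6 (6T3, order 12), C_3 x S_3 (6T5, order 18), A_4 x C_2 (6T6, order 24), S_4 (6T8, order 24), S_3 x S_3 (6T9, order 36), S_4 x C_2 (6T11, order 48), (S_3 x S_3) : C_2 (6T13, order 72), PGL(2,5) (6T14, order 120), S_6 (6T16, order 720). By Dedekind's theorem, for a prime p not dividing disc(f) the degrees of the irreducible factors of f mod p form the cycle type of an element of G. Factoring f modulo the 33 such primes p <= 149 (skipping 2, 3, which divide the discriminant), each new pattern first appears at: mod 5: f = (x^3 + x + 1)(x^3 + 3x^2 + 4x + 1), pattern 3+3; mod 7: f = (x^6 + 2x^5 + 4x^4 + x^3 + 3x^2 + 6), pattern 6; mod 17: f = (x + 14)(x + 16)(x^2 + 13x + 10)(x^2 + 13x + 16), pattern 2+2+1+1; mod 19: f = (x + 1)(x + 4)(x + 11)(x + 14)(x^2 + 15x + 11), pattern 2+1+1+1+1; mod 71: f = (x^2 + 67x + 33)(x^2 + 67x + 53)(x^2 + 67x + 68), pattern 2+2+2. No other pattern occurs in this range, so the set of observed cycle types is {3+3, 6, 2+2+1+1, 2+1+1+1+1, 2+2+2}. The candidates containing elements of all these cycle types are A_4 x C_2 (6T6) of order 24, S_4 x C_2 (6T11) of order 48, (S_3 x S_3) : C_2 (6T13) of order 72, S_6 (6T16) of order 720; the others are excluded. The observed types are precisely the cycle types that occur in A_4 x C_2 (6T6) (apart from the identity). Each of the other remaining candidates has further cycle types, and by the Chebotarev density theorem the matching factorization patterns would occur for a proportion of primes equal to their share of the group: S_4 x C_2 (6T11) additionally contains elements of type 4+2, 4+1+1 (12 of its 48 elements, about 25% of primes); (S_3 x S_3) : C_2 (6T13) additionally contains elements of type 4+2, 3+2+1, 3+1+1+1 (34 of its 72 elements, about 47% of primes); S_6 (6T16) additionally contains elements of type 5+1, 4+2, 4+1+1, 3+2+1, 3+1+1+1 (484 of its 720 elements, about 67% of primes). None of the 33 primes tested shows any such pattern (for each of these groups the chance of that is below 10^-4), which rules them out. Hence G = A_4 x C_2 (6T6), of order 24.

A_4 x C_2 (also written A4xC2)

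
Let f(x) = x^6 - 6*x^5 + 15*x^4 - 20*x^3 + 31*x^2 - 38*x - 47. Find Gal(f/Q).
The polynomial f is an irreducible sextic over Q, so G = Gal(f/Q) is one of the 16 transitive subgroups 6T1, ..., 6T16 of S_6. The discriminant of f is 66039417143296 = 8126464^2, a perfect square, so G is contained in A_6. The transitive groups of degree 6 contained in A_6 are: A_4 (6T4, order 12), S_4 (6T7, order 24), (C_3 x C_3) : C_4 (6T10, order 36), PSL(2,5) (6T12, order 60), A_6 (6T15, order 360). By Dedekind's theorem, for a prime p not dividing disc(f) the degrees of the irreducible factors of f mod p form the cycle type of an element of G. Factoring f modulo the 79 such primes p <= 419 (skipping 2, 31, which divide the discriminant), each new pattern first appears at: mod 3: f = (x^2 + x + 2)(x^4 + 2x^3 + 2x^2 + x + 2), pattern 4+2; mod 5: f = (x^3 + 4x + 3)(x^3 + 4x^2 + x + 1), pattern 3+3; mod 11: f = (x + 4)(x + 5)(x^2 + x + 4)(x^2 + 6x + 10), pattern 2+2+1+1; mod 67: f = (x + 3)(x + 5)(x + 21)(x + 44)(x + 60)(x + 62), pattern 1+1+1+1+1+1. No other pattern occurs in this range, so the set of observed cycle types is {4+2, 3+3, 2+2+1+1, 1+1+1+1+1+1}. The candidates containing elements of all these cycle types are S_4 (6T7) of order 24, (C_3 x C_3) : C_4 (6T10) of order 36, A_6 (6T15) of order 360; the others are excluded. The observed types are precisely the cycle types that occur in S_4 (6T7). Each of the other remaining candidates has further cycle types, and by the Chebotarev density theorem the matching factorization patterns would occur for a proportion of primes equal to their share of the group: (C_3 x C_3) : C_4 (6T10) additionally contains elements of type 3+1+1+1 (4 of its 36 elements, about 11% of primes); A_6 (6T15) additionally contains elements of type 5+1, 3+1+1+1 (184 of its 360 elements, about 51% of primes). None of the 79 primes tested shows any such pattern (for each of these groups the chance of that is below 10^-4), which rules them out. Hence G = S_4 (6T7), of order 24.

S_4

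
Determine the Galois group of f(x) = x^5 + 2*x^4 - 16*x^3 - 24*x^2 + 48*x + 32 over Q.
C_5 (order 5)

The polynomial f is an irreducible quintic over Q, so G = Gal(f/Q) is a transitive subgroup of S_5: one of C_5 (5T1, order 5), D_5 (5T2, order 10), F_20 (5T3, order 20), A_5 (5T4, order 60) or S_5 (5T5, order 120). The discriminant of f is 15352201216 = 123904^2, a perfect square, so G is contained in A_5. The transitive groups of degree 5 contained in A_5 are: C_5 (5T1, order 5), D_5 (5T2, order 10), A_5 (5T4, order 60). By Dedekind's theorem, for a prime p not dividing disc(f) the degrees of the irreducible factors of f mod p form the cycle type of an element of G. Factoring f modulo the 14 such primes p <= 53 (skipping 2, 11, which divide the discriminant), each new pattern first appears at: mod 3: f = (x^5 + 2x^4 + 2x^3 + 2), pattern 5; mod 23: f = (x + 1)(x + 3)(x + 11)(x + 15)(x + 18), pattern 1+1+1+1+1. No other pattern occurs in this range, so the set of observed cycle types is {5, 1+1+1+1+1}. The candidates containing elements of all these cycle types are C_5 (5T1) of order 5, D_5 (5T2) of order 10, A_5 (5T4) of order 60; the others are excluded. The observed types are precisely the cycle types that occur in C_5 (5T1). Each of the other remaining candidates has further cycle types, and by the Chebotarev density theorem the matching factorization patterns would occur for a proportion of primes equal to their share of the group: D_5 (5T2) additionally contains elements of type 2+2+1 (5 of its 10 elements, about 50% of primes); A_5 (5T4) additionally contains elements of type 3+1+1, 2+2+1 (35 of its 60 elements, about 58% of primes). None of the 14 primes tested shows any such pattern (for each of these groups the chance of that is below 10^-4), which rules them out. Hence G = C_5 (5T1), of order 5.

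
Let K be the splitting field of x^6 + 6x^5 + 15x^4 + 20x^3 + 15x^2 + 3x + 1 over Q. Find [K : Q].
72

The degree of the splitting field over Q equals the order of the Galois group, so first determine the group. The polynomial f is an irreducible sextic over Q, so G = Gal(f/Q) is one of the 16 transitive subgroups 6T1, ..., 6T16 of S_6. The discriminant of f is -9059283, which is not a perfect square, so G is not contained in A_6. The transitive groups of degree 6 not contained in A_6 are: C_6 (6T1, order 6), S_3 (6T2, order 6), D_6 (6T3, order 12), C_3 x S_3 (6T5, order 18), A_4 x C_2 (6T6, order 24), S_4 (6T8, order 24), S_3 x S_3 (6T9, order 36), S_4 x C_2 (6T11, order 48), (S_3 x S_3) : C_2 (6T13, order 72), PGL(2,5) (6T14, order 120), S_6 (6T16, order 720). By Dedekind's theorem, for a prime p not dividing disc(f) the degrees of the irreducible factors of f mod p form the cycle type of an element of G. Factoring f modulo the 28 such primes p <= 127 (skipping 3, 17, 43, which divide the discriminant), each new pattern first appears at: mod 2: f = (x^6 + x^4 + x^2 + x + 1), pattern 6; mod 7: f = (x + 2)(x^2 + 6x + 4)(x^3 + 5x^2 + x + 1), pattern 3+2+1; mod 11: f = (x^2 + 1)(x^4 + 6x^3 + 3x^2 + 3x + 1), pattern 4+2; mod 13: f = (x + 4)(x + 9)(x^2 + x + 3)(x^2 + 5x + 10), pattern 2+2+1+1; mod 61: f = (x + 41)(x + 52)(x + 58)(x + 60)(x^2 + 39x + 27), pattern 2+1+1+1+1; mod 97: f = (x + 49)(x + 86)(x + 88)(x^3 + 74x^2 + 11x + 1), pattern 3+1+1+1; mod 113: f = (x^2 + 51x + 9)(x^2 + 70x + 61)(x^2 + 111x + 7), pattern 2+2+2; mod 127: f = (x^3 + 42x^2 + 60x + 1)(x^3 + 91x^2 + 70x + 1), pattern 3+3. No other pattern occurs in this range, so the set of observed cycle types is {6, 3+2+1, 4+2, 2+2+1+1, 2+1+1+1+1, 3+1+1+1, 2+2+2, 3+3}. The candidates containing elements of all these cycle types are (S_3 x S_3) : C_2 (6T13) of order 72, S_6 (6T16) of order 720; the others are excluded. The observed types are precisely the cycle types that occur in (S_3 x S_3) : C_2 (6T13) (apart from the identity). Each of the other remaining candidates has further cycle types, and by the Chebotarev density theorem the matching factorization patterns would occur for a proportion of primes equal to their share of the group: S_6 (6T16) additionally contains elements of type 5+1, 4+1+1 (234 of its 720 elements, about 32% of primes). None of the 28 primes tested shows any such pattern (for each of these groups the chance of that is below 10^-4), which rules them out. Hence G = (S_3 x S_3) : C_2 (6T13), of order 72. The Galois group (S_3 x S_3) : C_2 (6T13) has order 72, so the splitting field has degree 72 over Q.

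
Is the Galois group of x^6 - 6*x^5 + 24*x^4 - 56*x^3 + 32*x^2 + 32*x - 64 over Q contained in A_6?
The polynomial is irreducible of degree 6 over Q. Its discriminant is 870211913777152, which is not a perfect square. A Galois group lies in the alternating group exactly when the discriminant is a square in Q, so the Galois group (S_4) is not contained in A_6.

No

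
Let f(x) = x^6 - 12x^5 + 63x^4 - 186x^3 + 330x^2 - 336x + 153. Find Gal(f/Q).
PGL(2,5) (order 120)

The polynomial f is an irreducible sextic over Q, so G = Gal(f/Q) is one of the 16 transitive subgroups 6T1, ..., 6T16 of S_6. The discriminant of f is -16003008, which is not a perfect square, so G is not contained in A_6. The transitive groups of degree 6 not contained in A_6 are: C_6 (6T1, order 6), S_3 (6T2, order 6), D_6 (6T3, order 12), C_3 x S_3 (6T5, order 18), A_4 x C_2 (6T6, order 24), S_4 (6T8, order 24), S_3 x S_3 (6T9, order 36), S_4 x C_2 (6T11, order 48), (S_3 x S_3) : C_2 (6T13, order 72), PGL(2,5) (6T14, order 120), S_6 (6T16, order 720). By Dedekind's theorem, for a prime p not dividing disc(f) the degrees of the irreducible factors of f mod p form the cycle type of an element of G. Factoring f modulo the 21 such primes p <= 89 (skipping 2, 3, 7, which divide the discriminant), each new pattern first appears at: mod 5: f = (x^6 + 3x^5 + 3x^4 + 4x^3 + 4x + 3), pattern 6; mod 11: f = (x + 7)(x^5 + 3x^4 + 9x^3 + 4x^2 + 5x + 3), pattern 5+1; mod 13: f = (x + 3)(x + 12)(x^4 + 12x^3 + 3x^2 + 1), pattern 4+1+1; mod 23: f = (x + 1)(x + 5)(x^2 + x + 19)(x^2 + 4x + 5), pattern 2+2+1+1; mod 43: f = (x^3 + 13x^2 + x + 3)(x^3 + 18x^2 + 8), pattern 3+3; mod 61: f = (x^2 + 28x + 34)(x^2 + 39x + 52)(x^2 + 43x + 30), pattern 2+2+2. No other pattern occurs in this range, so the set of observed cycle types is {6, 5+1, 4+1+1, 2+2+1+1, 3+3, 2+2+2}. The candidates containing elements of all these cycle types are PGL(2,5) (6T14) of order 120, S_6 (6T16) of order 720; the others are excluded. The observed types are precisely the cycle types that occur in PGL(2,5) (6T14) (apart from the identity). Each of the other remaining candidates has further cycle types, and by the Chebotarev density theorem the matching factorization patterns would occur for a proportion of primes equal to their share of the group: S_6 (6T16) additionally contains elements of type 4+2, 3+2+1, 3+1+1+1, 2+1+1+1+1 (265 of its 720 elements, about 37% of primes). None of the 21 primes tested shows any such pattern (for each of these groups the chance of that is below 10^-4), which rules them out. Hence G = PGL(2,5) (6T14), of order 120.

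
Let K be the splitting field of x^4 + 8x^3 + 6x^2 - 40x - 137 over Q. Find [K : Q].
The degree of the splitting field over Q equals the order of the Galois group, so first determine the group. The polynomial is an irreducible quartic over Q and its discriminant is -544195584, which is not a perfect square, so the Galois group is not contained in A_4. The resolvent cubic y^3 - 6*y^2 + 228*y + 3880 has exactly one rational root, so the Galois group is C_4 or D_4. The quartic remains irreducible over Q(sqrt(disc)), so the group is D_4. The Galois group D_4 (4T3) has order 8, so the splitting field has degree 8 over Q.

8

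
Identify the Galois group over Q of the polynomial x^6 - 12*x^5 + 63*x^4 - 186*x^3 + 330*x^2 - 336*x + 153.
The polynomial f is an irreducible sextic over Q, so G = Gal(f/Q) is one of the 16 transitive subgroups 6T1, ..., 6T16 of S_6. The discriminant of f is -16003008, which is not a perfect square, so G is not contained in A_6. The transitive groups of degree 6 not contained in A_6 are: C_6 (6T1, order 6), S_3 (6T2, order 6), D_6 (6T3, order 12), C_3 x S_3 (6T5, order 18), A_4 x C_2 (6T6, order 24), S_4 (6T8, order 24), S_3 x S_3 (6T9, order 36), S_4 x C_2 (6T11, order 48), (S_3 x S_3) : C_2 (6T13, order 72), PGL(2,5) (6T14, order 120), S_6 (6T16, order 720). By Dedekind's theorem, for a prime p not dividing disc(f) the degrees of the irreducible factors of f mod p form the cycle type of an element of G. Factoring f modulo the 21 such primes p <= 89 (skipping 2, 3, 7, which divide the discriminant), each new pattern first appears at: mod 5: f = (x^6 + 3x^5 + 3x^4 + 4x^3 + 4x + 3), pattern 6; mod 11: f = (x + 7)(x^5 + 3x^4 + 9x^3 + 4x^2 + 5x + 3), pattern 5+1; mod 13: f = (x + 3)(x + 12)(x^4 + 12x^3 + 3x^2 + 1), pattern 4+1+1; mod 23: f = (x + 1)(x + 5)(x^2 + x + 19)(x^2 + 4x + 5), pattern 2+2+1+1; mod 43: f = (x^3 + 13x^2 + x + 3)(x^3 + 18x^2 + 8), pattern 3+3; mod 61: f = (x^2 + 28x + 34)(x^2 + 39x + 52)(x^2 + 43x + 30), pattern 2+2+2. No other pattern occurs in this range, so the set of observed cycle types is {6, 5+1, 4+1+1, 2+2+1+1, 3+3, 2+2+2}. The candidates containing elements of all these cycle types are PGL(2,5) (6T14) of order 120, S_6 (6T16) of order 720; the others are excluded. The observed types are precisely the cycle types that occur in PGL(2,5) (6T14) (apart from the identity). Each of the other remaining candidates has further cycle types, and by the Chebotarev density theorem the matching factorization patterns would occur for a proportion of primes equal to their share of the group: S_6 (6T16) additionally contains elements of type 4+2, 3+2+1, 3+1+1+1, 2+1+1+1+1 (265 of its 720 elements, about 37% of primes). None of the 21 primes tested shows any such pattern (for each of these groups the chance of that is below 10^-4), which rules them out. Hence G = PGL(2,5) (6T14), of order 120.

PGL(2,5) (order 120)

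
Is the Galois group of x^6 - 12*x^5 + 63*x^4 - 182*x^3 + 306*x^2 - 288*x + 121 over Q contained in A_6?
The polynomial is irreducible of degree 6 over Q. Its discriminant is -16003008, which is not a perfect square. A Galois group lies in the alternating group exactly when the discriminant is a square in Q, so the Galois group (PGL(2,5)) is not contained in A_6.

No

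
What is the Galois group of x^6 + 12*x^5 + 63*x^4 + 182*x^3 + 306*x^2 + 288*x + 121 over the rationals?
PGL(2,5), S_5 acting on 6 points

The polynomial f is an irreducible sextic over Q, so G = Gal(f/Q) is one of the 16 transitive subgroups 6T1, ..., 6T16 of S_6. The discriminant of f is -16003008, which is not a perfect square, so G is not contained in A_6. The transitive groups of degree 6 not contained in A_6 are: C_6 (6T1, order 6), S_3 (6T2, order 6), D_6 (6T3, order 12), C_3 x S_3 (6T5, order 18), A_4 x C_2 (6T6, order 24), S_4 (6T8, order 24), S_3 x S_3 (6T9, order 36), S_4 x C_2 (6T11, order 48), (S_3 x S_3) : C_2 (6T13, order 72), PGL(2,5) (6T14, order 120), S_6 (6T16, order 720). By Dedekind's theorem, for a prime p not dividing disc(f) the degrees of the irreducible factors of f mod p form the cycle type of an element of G. Factoring f modulo the 21 such primes p <= 89 (skipping 2, 3, 7, which divide the discriminant), each new pattern first appears at: mod 5: f = (x^6 + 2x^5 + 3x^4 + 2x^3 + x^2 + 3x + 1), pattern 6; mod 11: f = (x)(x^5 + x^4 + 8x^3 + 6x^2 + 9x + 2), pattern 5+1; mod 13: f = (x + 3)(x + 7)(x^4 + 2x^3 + 9x^2 + 11x + 7), pattern 4+1+1; mod 23: f = (x + 5)(x + 9)(x^2 + 9x + 16)(x^2 + 12x + 14), pattern 2+2+1+1; mod 43: f = (x^3 + 25x^2 + 24x + 21)(x^3 + 30x^2 + 20x + 16), pattern 3+3; mod 61: f = (x^2 + 36x + 40)(x^2 + 47x + 41)(x^2 + 51x + 35), pattern 2+2+2. No other pattern occurs in this range, so the set of observed cycle types is {6, 5+1, 4+1+1, 2+2+1+1, 3+3, 2+2+2}. The candidates containing elements of all these cycle types are PGL(2,5) (6T14) of order 120, S_6 (6T16) of order 720; the others are excluded. The observed types are precisely the cycle types that occur in PGL(2,5) (6T14) (apart from the identity). Each of the other remaining candidates has further cycle types, and by the Chebotarev density theorem the matching factorization patterns would occur for a proportion of primes equal to their share of the group: S_6 (6T16) additionally contains elements of type 4+2, 3+2+1, 3+1+1+1, 2+1+1+1+1 (265 of its 720 elements, about 37% of primes). None of the 21 primes tested shows any such pattern (for each of these groups the chance of that is below 10^-4), which rules them out. Hence G = PGL(2,5) (6T14), of order 120.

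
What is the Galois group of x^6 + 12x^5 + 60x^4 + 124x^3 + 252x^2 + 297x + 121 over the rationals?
(S_3 x S_3) : C_2 (also written G72)

The polynomial f is an irreducible sextic over Q, so G = Gal(f/Q) is one of the 16 transitive subgroups 6T1, ..., 6T16 of S_6. The discriminant of f is -2200994196714027, which is not a perfect square, so G is not contained in A_6. The transitive groups of degree 6 not contained in A_6 are: C_6 (6T1, order 6), S_3 (6T2, order 6), D_6 (6T3, order 12), C_3 x S_3 (6T5, order 18), A_4 x C_2 (6T6, order 24), S_4 (6T8, order 24), S_3 x S_3 (6T9, order 36), S_4 x C_2 (6T11, order 48), (S_3 x S_3) : C_2 (6T13, order 72), PGL(2,5) (6T14, order 120), S_6 (6T16, order 720). By Dedekind's theorem, for a prime p not dividing disc(f) the degrees of the irreducible factors of f mod p form the cycle type of an element of G. Factoring f modulo the 25 such primes p <= 127 (skipping 3, 11, 13, 17, 43, 109, which divide the discriminant), each new pattern first appears at: mod 2: f = (x^6 + x + 1), pattern 6; mod 7: f = (x + 5)(x^2 + 2x + 3)(x^3 + 5x^2 + 5x + 2), pattern 3+2+1; mod 23: f = (x^2 + 2x + 17)(x^4 + 10x^3 + 22), pattern 4+2; mod 31: f = (x + 15)(x + 29)(x^2 + 10x + 19)(x^2 + 20x + 8), pattern 2+2+1+1; mod 61: f = (x + 2)(x + 10)(x + 21)(x + 35)(x^2 + 5x + 1), pattern 2+1+1+1+1; mod 97: f = (x + 25)(x + 74)(x + 82)(x^3 + 25x^2 + 20x + 94), pattern 3+1+1+1; mod 113: f = (x^2 + 34x + 25)(x^2 + 99x + 66)(x^2 + 105x + 40), pattern 2+2+2; mod 127: f = (x^3 + 16x^2 + 48x + 34)(x^3 + 123x^2 + 76x + 82), pattern 3+3. No other pattern occurs in this range, so the set of observed cycle types is {6, 3+2+1, 4+2, 2+2+1+1, 2+1+1+1+1, 3+1+1+1, 2+2+2, 3+3}. The candidates containing elements of all these cycle types are (S_3 x S_3) : C_2 (6T13) of order 72, S_6 (6T16) of order 720; the others are excluded. The observed types are precisely the cycle types that occur in (S_3 x S_3) : C_2 (6T13) (apart from the identity). Each of the other remaining candidates has further cycle types, and by the Chebotarev density theorem the matching factorization patterns would occur for a proportion of primes equal to their share of the group: S_6 (6T16) additionally contains elements of type 5+1, 4+1+1 (234 of its 720 elements, about 32% of primes). None of the 25 primes tested shows any such pattern (for each of these groups the chance of that is below 10^-4), which rules them out. Hence G = (S_3 x S_3) : C_2 (6T13), of order 72.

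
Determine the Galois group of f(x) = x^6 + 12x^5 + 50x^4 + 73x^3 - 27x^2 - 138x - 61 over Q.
PSL(2,5) (also written A5(6))

The polynomial f is an irreducible sextic over Q, so G = Gal(f/Q) is one of the 16 transitive subgroups 6T1, ..., 6T16 of S_6. The discriminant of f is 30991489 = 5567^2, a perfect square, so G is contained in A_6. The transitive groups of degree 6 contained in A_6 are: A_4 (6T4, order 12), S_4 (6T7, order 24), (C_3 x C_3) : C_4 (6T10, order 36), PSL(2,5) (6T12, order 60), A_6 (6T15, order 360). By Dedekind's theorem, for a prime p not dividing disc(f) the degrees of the irreducible factors of f mod p form the cycle type of an element of G. Factoring f modulo the 21 such primes p <= 79 (skipping 19, which divides the discriminant), each new pattern first appears at: mod 2: f = (x + 1)(x^5 + x^4 + x^3 + x + 1), pattern 5+1; mod 7: f = (x^3 + x^2 + 3x + 5)(x^3 + 4x^2 + x + 6), pattern 3+3; mod 61: f = (x)(x + 39)(x^2 + 15x + 13)(x^2 + 19x + 12), pattern 2+2+1+1. No other pattern occurs in this range, so the set of observed cycle types is {5+1, 3+3, 2+2+1+1}. The candidates containing elements of all these cycle types are PSL(2,5) (6T12) of order 60, A_6 (6T15) of order 360; the others are excluded. The observed types are precisely the cycle types that occur in PSL(2,5) (6T12) (apart from the identity). Each of the other remaining candidates has further cycle types, and by the Chebotarev density theorem the matching factorization patterns would occur for a proportion of primes equal to their share of the group: A_6 (6T15) additionally contains elements of type 4+2, 3+1+1+1 (130 of its 360 elements, about 36% of primes). None of the 21 primes tested shows any such pattern (for each of these groups the chance of that is below 10^-4), which rules them out. Hence G = PSL(2,5) (6T12), of order 60.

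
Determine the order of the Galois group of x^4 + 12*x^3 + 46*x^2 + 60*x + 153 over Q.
4

The degree of the splitting field over Q equals the order of the Galois group, so first determine the group. The polynomial is an irreducible quartic over Q and its discriminant is 603979776 = 24576^2, a perfect square, so the Galois group is contained in A_4. The resolvent cubic y^3 - 46*y^2 + 108*y + 2520 splits completely over Q, which gives the Klein four-group V_4. The Galois group V_4 (4T2) has order 4, so the splitting field has degree 4 over Q.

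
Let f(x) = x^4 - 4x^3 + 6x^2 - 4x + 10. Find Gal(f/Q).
The polynomial is an irreducible quartic over Q and its discriminant is 186624 = 432^2, a perfect square, so the Galois group is contained in A_4. The resolvent cubic y^3 - 6*y^2 - 24*y + 64 splits completely over Q, which gives the Klein four-group V_4.

4T2: V_4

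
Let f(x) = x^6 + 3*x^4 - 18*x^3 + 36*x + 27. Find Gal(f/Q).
PGL(2,5) (order 120)

The polynomial f is an irreducible sextic over Q, so G = Gal(f/Q) is one of the 16 transitive subgroups 6T1, ..., 6T16 of S_6. The discriminant of f is -28010528989632, which is not a perfect square, so G is not contained in A_6. The transitive groups of degree 6 not contained in A_6 are: C_6 (6T1, order 6), S_3 (6T2, order 6), D_6 (6T3, order 12), C_3 x S_3 (6T5, order 18), A_4 x C_2 (6T6, order 24), S_4 (6T8, order 24), S_3 x S_3 (6T9, order 36), S_4 x C_2 (6T11, order 48), (S_3 x S_3) : C_2 (6T13, order 72), PGL(2,5) (6T14, order 120), S_6 (6T16, order 720). By Dedekind's theorem, for a prime p not dividing disc(f) the degrees of the irreducible factors of f mod p form the cycle type of an element of G. Factoring f modulo the 21 such primes p <= 89 (skipping 2, 3, 7, which divide the discriminant), each new pattern first appears at: mod 5: f = (x^6 + 3x^4 + 2x^3 + x + 2), pattern 6; mod 11: f = (x + 7)(x^5 + 4x^4 + 8x^3 + 3x^2 + x + 7), pattern 5+1; mod 13: f = (x + 1)(x + 8)(x^4 + 4x^3 + 11x^2 + 7x + 5), pattern 4+1+1; mod 23: f = (x + 7)(x + 20)(x^2 + x + 9)(x^2 + 18x + 13), pattern 2+2+1+1; mod 43: f = (x^3 + 12)(x^3 + 3x + 13), pattern 3+3; mod 61: f = (x^2 + 13x + 17)(x^2 + 15x + 20)(x^2 + 33x + 6), pattern 2+2+2. No other pattern occurs in this range, so the set of observed cycle types is {6, 5+1, 4+1+1, 2+2+1+1, 3+3, 2+2+2}. The candidates containing elements of all these cycle types are PGL(2,5) (6T14) of order 120, S_6 (6T16) of order 720; the others are excluded. The observed types are precisely the cycle types that occur in PGL(2,5) (6T14) (apart from the identity). Each of the other remaining candidates has further cycle types, and by the Chebotarev density theorem the matching factorization patterns would occur for a proportion of primes equal to their share of the group: S_6 (6T16) additionally contains elements of type 4+2, 3+2+1, 3+1+1+1, 2+1+1+1+1 (265 of its 720 elements, about 37% of primes). None of the 21 primes tested shows any such pattern (for each of these groups the chance of that is below 10^-4), which rules them out. Hence G = PGL(2,5) (6T14), of order 120.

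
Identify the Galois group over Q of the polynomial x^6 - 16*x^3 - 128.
S_3 x S_3 (also written G36-)

The polynomial f is an irreducible sextic over Q, so G = Gal(f/Q) is one of the 16 transitive subgroups 6T1, ..., 6T16 of S_6. The discriminant of f is 5410421842378752, which is not a perfect square, so G is not contained in A_6. The transitive groups of degree 6 not contained in A_6 are: C_6 (6T1, order 6), S_3 (6T2, order 6), D_6 (6T3, order 12), C_3 x S_3 (6T5, order 18), A_4 x C_2 (6T6, order 24), S_4 (6T8, order 24), S_3 x S_3 (6T9, order 36), S_4 x C_2 (6T11, order 48), (S_3 x S_3) : C_2 (6T13, order 72), PGL(2,5) (6T14, order 120), S_6 (6T16, order 720). By Dedekind's theorem, for a prime p not dividing disc(f) the degrees of the irreducible factors of f mod p form the cycle type of an element of G. Factoring f modulo the 23 such primes p <= 97 (skipping 2, 3, which divide the discriminant), each new pattern first appears at: mod 5: f = (x^6 + 4x^3 + 2), pattern 6; mod 11: f = (x + 6)(x + 10)(x^2 + x + 1)(x^2 + 5x + 3), pattern 2+2+1+1; mod 13: f = (x + 4)(x + 10)(x + 12)(x^3 + 11), pattern 3+1+1+1; mod 31: f = (x^2 + 16x + 3)(x^2 + 18x + 13)(x^2 + 28x + 15), pattern 2+2+2; mod 97: f = (x^3 + 9)(x^3 + 72), pattern 3+3. No other pattern occurs in this range, so the set of observed cycle types is {6, 2+2+1+1, 3+1+1+1, 2+2+2, 3+3}. The candidates containing elements of all these cycle types are S_3 x S_3 (6T9) of order 36, (S_3 x S_3) : C_2 (6T13) of order 72, S_6 (6T16) of order 720; the others are excluded. The observed types are precisely the cycle types that occur in S_3 x S_3 (6T9) (apart from the identity). Each of the other remaining candidates has further cycle types, and by the Chebotarev density theorem the matching factorization patterns would occur for a proportion of primes equal to their share of the group: (S_3 x S_3) : C_2 (6T13) additionally contains elements of type 4+2, 3+2+1, 2+1+1+1+1 (36 of its 72 elements, about 50% of primes); S_6 (6T16) additionally contains elements of type 5+1, 4+2, 4+1+1, 3+2+1, 2+1+1+1+1 (459 of its 720 elements, about 64% of primes). None of the 23 primes tested shows any such pattern (for each of these groups the chance of that is below 10^-4), which rules them out. Hence G = S_3 x S_3 (6T9), of order 36.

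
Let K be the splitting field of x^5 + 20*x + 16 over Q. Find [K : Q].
60

The degree of the splitting field over Q equals the order of the Galois group, so first determine the group. The polynomial f is an irreducible quintic over Q, so G = Gal(f/Q) is a transitive subgroup of S_5: one of C_5 (5T1, order 5), D_5 (5T2, order 10), F_20 (5T3, order 20), A_5 (5T4, order 60) or S_5 (5T5, order 120). The discriminant of f is 1024000000 = 32000^2, a perfect square, so G is contained in A_5. The transitive groups of degree 5 contained in A_5 are: C_5 (5T1, order 5), D_5 (5T2, order 10), A_5 (5T4, order 60). By Dedekind's theorem, for a prime p not dividing disc(f) the degrees of the irreducible factors of f mod p form the cycle type of an element of G. Factoring f modulo the 2 such primes p <= 7 (skipping 2, 5, which divide the discriminant), each new pattern first appears at: mod 3: f = (x^5 + 2x + 1), pattern 5; mod 7: f = (x + 2)(x + 3)(x^3 + 2x^2 + 5x + 5), pattern 3+1+1. No other pattern occurs in this range, so the set of observed cycle types is {5, 3+1+1}. Among the candidates above, the only group containing elements of all these cycle types is A_5 (5T4) — each of C_5 (5T1), D_5 (5T2) lacks at least one of them. Hence G = A_5 (5T4), of order 60. The Galois group A_5 (5T4) has order 60, so the splitting field has degree 60 over Q.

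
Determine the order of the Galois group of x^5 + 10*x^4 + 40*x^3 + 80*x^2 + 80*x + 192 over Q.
The degree of the splitting field over Q equals the order of the Galois group, so first determine the group. The polynomial f is an irreducible quintic over Q, so G = Gal(f/Q) is a transitive subgroup of S_5: one of C_5 (5T1, order 5), D_5 (5T2, order 10), F_20 (5T3, order 20), A_5 (5T4, order 60) or S_5 (5T5, order 120). The discriminant of f is 2048000000000, which is not a perfect square, so G is not contained in A_5. The transitive groups of degree 5 not contained in A_5 are: F_20 (5T3, order 20), S_5 (5T5, order 120). By Dedekind's theorem, for a prime p not dividing disc(f) the degrees of the irreducible factors of f mod p form the cycle type of an element of G. Factoring f modulo the 18 such primes p <= 71 (skipping 2, 5, which divide the discriminant), each new pattern first appears at: mod 3: f = (x)(x^4 + x^3 + x^2 + 2x + 2), pattern 4+1; mod 11: f = (x^5 + 10x^4 + 7x^3 + 3x^2 + 3x + 5), pattern 5; mod 19: f = (x + 14)(x^2 + x + 9)(x^2 + 14x + 16), pattern 2+2+1; mod 31: f = (x + 9)(x + 16)(x + 21)(x + 27)(x + 30), pattern 1+1+1+1+1. No other pattern occurs in this range, so the set of observed cycle types is {4+1, 5, 2+2+1, 1+1+1+1+1}. The candidates containing elements of all these cycle types are F_20 (5T3) of order 20, S_5 (5T5) of order 120; the others are excluded. The observed types are precisely the cycle types that occur in F_20 (5T3). Each of the other remaining candidates has further cycle types, and by the Chebotarev density theorem the matching factorization patterns would occur for a proportion of primes equal to their share of the group: S_5 (5T5) additionally contains elements of type 3+2, 3+1+1, 2+1+1+1 (50 of its 120 elements, about 42% of primes). None of the 18 primes tested shows any such pattern (for each of these groups the chance of that is below 10^-4), which rules them out. Hence G = F_20 (5T3), of order 20. The Galois group F_20 (5T3) has order 20, so the splitting field has degree 20 over Q.

20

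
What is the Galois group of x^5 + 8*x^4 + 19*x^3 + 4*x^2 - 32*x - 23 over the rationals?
The polynomial f is an irreducible quintic over Q, so G = Gal(f/Q) is a transitive subgroup of S_5: one of C_5 (5T1, order 5), D_5 (5T2, order 10), F_20 (5T3, order 20), A_5 (5T4, order 60) or S_5 (5T5, order 120). The discriminant of f is 14641 = 121^2, a perfect square, so G is contained in A_5. The transitive groups of degree 5 contained in A_5 are: C_5 (5T1, order 5), D_5 (5T2, order 10), A_5 (5T4, order 60). By Dedekind's theorem, for a prime p not dividing disc(f) the degrees of the irreducible factors of f mod p form the cycle type of an element of G. Factoring f modulo the 14 such primes p <= 47 (skipping 11, which divides the discriminant), each new pattern first appears at: mod 2: f = (x^5 + x^3 + 1), pattern 5; mod 23: f = (x)(x + 4)(x + 12)(x + 16)(x + 22), pattern 1+1+1+1+1. No other pattern occurs in this range, so the set of observed cycle types is {5, 1+1+1+1+1}. The candidates containing elements of all these cycle types are C_5 (5T1) of order 5, D_5 (5T2) of order 10, A_5 (5T4) of order 60; the others are excluded. The observed types are precisely the cycle types that occur in C_5 (5T1). Each of the other remaining candidates has further cycle types, and by the Chebotarev density theorem the matching factorization patterns would occur for a proportion of primes equal to their share of the group: D_5 (5T2) additionally contains elements of type 2+2+1 (5 of its 10 elements, about 50% of primes); A_5 (5T4) additionally contains elements of type 3+1+1, 2+2+1 (35 of its 60 elements, about 58% of primes). None of the 14 primes tested shows any such pattern (for each of these groups the chance of that is below 10^-4), which rules them out. Hence G = C_5 (5T1), of order 5.

C_5 (order 5)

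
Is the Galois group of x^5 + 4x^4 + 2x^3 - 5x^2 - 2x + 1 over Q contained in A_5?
Yes

The polynomial is irreducible of degree 5 over Q. Its discriminant is 14641 = 121^2, a perfect square. A Galois group lies in the alternating group exactly when the discriminant is a square in Q, so the Galois group (C_5) is contained in A_5.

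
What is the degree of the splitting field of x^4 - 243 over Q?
8

The degree of the splitting field over Q equals the order of the Galois group, so first determine the group. The polynomial is an irreducible quartic over Q and its discriminant is -3673320192, which is not a perfect square, so the Galois group is not contained in A_4. The resolvent cubic y^3 + 972*y has exactly one rational root, so the Galois group is C_4 or D_4. The quartic remains irreducible over Q(sqrt(disc)), so the group is D_4. The Galois group D_4 (4T3) has order 8, so the splitting field has degree 8 over Q.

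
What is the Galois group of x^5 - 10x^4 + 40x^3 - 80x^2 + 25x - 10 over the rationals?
The polynomial f is an irreducible quintic over Q, so G = Gal(f/Q) is a transitive subgroup of S_5: one of C_5 (5T1, order 5), D_5 (5T2, order 10), F_20 (5T3, order 20), A_5 (5T4, order 60) or S_5 (5T5, order 120). The discriminant of f is 58564000000 = 242000^2, a perfect square, so G is contained in A_5. The transitive groups of degree 5 contained in A_5 are: C_5 (5T1, order 5), D_5 (5T2, order 10), A_5 (5T4, order 60). By Dedekind's theorem, for a prime p not dividing disc(f) the degrees of the irreducible factors of f mod p form the cycle type of an element of G. Factoring f modulo the 3 such primes p <= 13 (skipping 2, 5, 11, which divide the discriminant), each new pattern first appears at: mod 3: f = (x^5 + 2x^4 + x^3 + x^2 + x + 2), pattern 5; mod 13: f = (x + 3)(x + 5)(x^3 + 8x^2 + 8), pattern 3+1+1. No other pattern occurs in this range, so the set of observed cycle types is {5, 3+1+1}. Among the candidates above, the only group containing elements of all these cycle types is A_5 (5T4) — each of C_5 (5T1), D_5 (5T2) lacks at least one of them. Hence G = A_5 (5T4), of order 60.

A_5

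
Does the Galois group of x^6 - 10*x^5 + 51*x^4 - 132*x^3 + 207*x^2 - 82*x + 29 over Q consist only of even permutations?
The polynomial is irreducible of degree 6 over Q. Its discriminant is -1154968245501952, which is not a perfect square. A Galois group lies in the alternating group exactly when the discriminant is a square in Q, so the Galois group (C_6) is not contained in A_6.

No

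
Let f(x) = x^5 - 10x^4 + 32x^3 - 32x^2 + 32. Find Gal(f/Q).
The polynomial f is an irreducible quintic over Q, so G = Gal(f/Q) is a transitive subgroup of S_5: one of C_5 (5T1, order 5), D_5 (5T2, order 10), F_20 (5T3, order 20), A_5 (5T4, order 60) or S_5 (5T5, order 120). The discriminant of f is 3008364544, which is not a perfect square, so G is not contained in A_5. The transitive groups of degree 5 not contained in A_5 are: F_20 (5T3, order 20), S_5 (5T5, order 120). By Dedekind's theorem, for a prime p not dividing disc(f) the degrees of the irreducible factors of f mod p form the cycle type of an element of G. Factoring f modulo the 3 such primes p <= 7 (skipping 2, which divides the discriminant), each new pattern first appears at: mod 3: f = (x^5 + 2x^4 + 2x^3 + x^2 + 2), pattern 5; mod 7: f = (x^2 + 4)(x^3 + 4x^2 + 1), pattern 3+2. No other pattern occurs in this range, so the set of observed cycle types is {5, 3+2}. Among the candidates above, the only group containing elements of all these cycle types is S_5 (5T5) — F_20 (5T3) lacks at least one of them. Hence G = S_5 (5T5), of order 120.

S_5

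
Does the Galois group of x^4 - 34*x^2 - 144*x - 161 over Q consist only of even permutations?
The polynomial is irreducible of degree 4 over Q. Its discriminant is -350438400, which is not a perfect square. A Galois group lies in the alternating group exactly when the discriminant is a square in Q, so the Galois group (D_4) is not contained in A_4.

No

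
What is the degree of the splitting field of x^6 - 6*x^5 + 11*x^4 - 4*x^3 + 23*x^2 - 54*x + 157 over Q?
24

The degree of the splitting field over Q equals the order of the Galois group, so first determine the group. The polynomial f is an irreducible sextic over Q, so G = Gal(f/Q) is one of the 16 transitive subgroups 6T1, ..., 6T16 of S_6. The discriminant of f is -5497558138880000, which is not a perfect square, so G is not contained in A_6. The transitive groups of degree 6 not contained in A_6 are: C_6 (6T1, order 6), S_3 (6T2, order 6), D_6 (6T3, order 12), C_3 x S_3 (6T5, order 18), A_4 x C_2 (6T6, order 24), S_4 (6T8, order 24), S_3 x S_3 (6T9, order 36), S_4 x C_2 (6T11, order 48), (S_3 x S_3) : C_2 (6T13, order 72), PGL(2,5) (6T14, order 120), S_6 (6T16, order 720). By Dedekind's theorem, for a prime p not dividing disc(f) the degrees of the irreducible factors of f mod p form the cycle type of an element of G. Factoring f modulo the 22 such primes p <= 89 (skipping 2, 5, which divide the discriminant), each new pattern first appears at: mod 3: f = (x^3 + x^2 + x + 2)(x^3 + 2x^2 + 2x + 2), pattern 3+3; mod 7: f = (x^2 + 2)(x^2 + 3x + 6)(x^2 + 5x + 2), pattern 2+2+2; mod 13: f = (x + 4)(x + 7)(x^4 + 9x^3 + x^2 + 6x + 7), pattern 4+1+1; mod 43: f = (x + 18)(x + 23)(x^2 + 41x + 17)(x^2 + 41x + 41), pattern 2+2+1+1. No other pattern occurs in this range, so the set of observed cycle types is {3+3, 2+2+2, 4+1+1, 2+2+1+1}. The candidates containing elements of all these cycle types are S_4 (6T8) of order 24, S_4 x C_2 (6T11) of order 48, PGL(2,5) (6T14) of order 120, S_6 (6T16) of order 720; the others are excluded. The observed types are precisely the cycle types that occur in S_4 (6T8) (apart from the identity). Each of the other remaining candidates has further cycle types, and by the Chebotarev density theorem the matching factorization patterns would occur for a proportion of primes equal to their share of the group: S_4 x C_2 (6T11) additionally contains elements of type 6, 4+2, 2+1+1+1+1 (17 of its 48 elements, about 35% of primes); PGL(2,5) (6T14) additionally contains elements of type 6, 5+1 (44 of its 120 elements, about 37% of primes); S_6 (6T16) additionally contains elements of type 6, 5+1, 4+2, 3+2+1, 3+1+1+1, 2+1+1+1+1 (529 of its 720 elements, about 73% of primes). None of the 22 primes tested shows any such pattern (for each of these groups the chance of that is below 10^-4), which rules them out. Hence G = S_4 (6T8), of order 24. The Galois group S_4 (6T8) has order 24, so the splitting field has degree 24 over Q.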